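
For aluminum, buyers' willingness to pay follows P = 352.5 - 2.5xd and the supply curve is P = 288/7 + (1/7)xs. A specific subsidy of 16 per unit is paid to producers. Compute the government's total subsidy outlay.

Government cost = 73328/37

Pre-subsidy: 352.5 - 2.5x = 288/7 + (1/7)x gives x* = 4359/37 and P* = 2145/37.
With the subsidy, sellers receive Ps = Pb + 16 for each unit, where Pb is the price buyers pay.
On the curves, Pb = 352.5 - 2.5x and Ps = 288/7 + (1/7)x; the wedge Ps − Pb = 16 gives 288/7 + (1/7)x − (352.5 - 2.5x) = 16, so x' = 4583/37.
Then Pb = 352.5 − 2.5·(4583/37) = 1585/37 and Ps = 288/7 + (1/7)·(4583/37) = 2177/37.
Government outlay = subsidy × quantity = 16 × 4583/37 = 73328/37.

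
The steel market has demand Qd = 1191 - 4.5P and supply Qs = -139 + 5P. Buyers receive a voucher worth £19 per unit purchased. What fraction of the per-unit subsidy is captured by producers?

Producer share = 9/19

Pre-subsidy: 1191 - 4.5P = -139 + 5P gives P* = 140, Q* = 561.
With the rebate, buyers effectively pay Pb = Ps − 19, where Ps is the price sellers receive.
Demand in terms of Ps becomes Qd = 1191 − 4.5(Ps − 19) = 1276.5 - 4.5Ps. Setting this equal to supply: 1276.5 - 4.5Ps = -139 + 5Ps, so Ps = 149.
Buyers pay Pb = 149 − 19 = 130; Q' = -139 + 5·149 = 606.
Buyers' price falls by P* − Pb = 140 − 130 = 10; sellers' price rises by Ps − P* = 149 − 140 = 9.
So producers capture 9/19 = 9/19 of each unit of subsidy.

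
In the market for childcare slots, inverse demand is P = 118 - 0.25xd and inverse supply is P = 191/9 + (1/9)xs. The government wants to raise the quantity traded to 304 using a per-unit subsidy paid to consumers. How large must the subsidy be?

Required subsidy s = 13 per unit

At x = 304, from the demand curve buyers pay Pb = 118 − 0.25·304 = 42; from the supply curve sellers need Ps = 191/9 + (1/9)·304 = 55.
The subsidy must fill the gap: s = Ps − Pb = 55 − 42 = 13.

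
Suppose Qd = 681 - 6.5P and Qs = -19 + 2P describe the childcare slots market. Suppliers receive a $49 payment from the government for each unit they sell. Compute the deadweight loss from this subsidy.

Deadweight loss = 31213/17

Pre-subsidy: 681 - 6.5P = -19 + 2P gives P* = 1400/17, Q* = 2477/17.
With the subsidy, sellers receive Ps = Pb + 49 for each unit, where Pb is the price buyers pay.
Supply in terms of Pb becomes Qs = -19 + 2(Pb + 49) = 79 + 2Pb. Setting this equal to demand: 681 - 6.5Pb = 79 + 2Pb, so Pb = 1204/17.
Sellers receive Ps = 1204/17 + 49 = 2037/17; Q' = 681 − 6.5·(1204/17) = 3751/17.
The subsidy expands output by 3751/17 − 2477/17 = 1274/17 past the efficient level; on those units the gap between marginal cost and willingness to pay runs from 0 up to 49.
DWL = ½ × 49 × 1274/17 = 31213/17.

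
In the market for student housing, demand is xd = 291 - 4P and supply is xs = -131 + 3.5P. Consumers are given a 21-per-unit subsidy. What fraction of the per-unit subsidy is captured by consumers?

Pre-subsidy: 291 - 4P = -131 + 3.5P gives P* = 844/15, x* = 989/15.
With the rebate, buyers effectively pay Pb = Ps − 21, where Ps is the price sellers receive.
Demand in terms of Ps becomes xd = 291 − 4(Ps − 21) = 375 - 4Ps. Setting this equal to supply: 375 - 4Ps = -131 + 3.5Ps, so Ps = 1012/15.
Buyers pay Pb = 1012/15 − 21 = 697/15; x' = -131 + 3.5·(1012/15) = 1577/15.
Buyers' price falls by P* − Pb = 844/15 − 697/15 = 9.8; sellers' price rises by Ps − P* = 1012/15 − 844/15 = 11.2.
So consumers capture 9.8/21 = 7/15 of each unit of subsidy.

Consumer share = 7/15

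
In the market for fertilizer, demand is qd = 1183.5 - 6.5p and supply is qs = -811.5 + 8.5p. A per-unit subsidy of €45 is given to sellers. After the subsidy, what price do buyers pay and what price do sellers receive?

Buyers pay €107.5; sellers receive €152.5

Pre-subsidy: 1183.5 - 6.5p = -811.5 + 8.5p gives p* = 133, q* = 319.
With the subsidy, sellers receive ps = pb + 45 for each unit, where pb is the price buyers pay.
Supply in terms of pb becomes qs = -811.5 + 8.5(pb + 45) = -429 + 8.5pb. Setting this equal to demand: 1183.5 - 6.5pb = -429 + 8.5pb, so pb = 107.5.
Sellers receive ps = 107.5 + 45 = 152.5; q' = 1183.5 − 6.5·107.5 = 484.75.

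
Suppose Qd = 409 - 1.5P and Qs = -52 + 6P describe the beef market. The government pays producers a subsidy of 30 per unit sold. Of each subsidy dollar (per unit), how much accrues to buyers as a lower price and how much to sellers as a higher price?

Buyers gain 24 per unit; sellers gain 6 per unit

Pre-subsidy: 409 - 1.5P = -52 + 6P gives P* = 922/15, Q* = 316.8.
With the subsidy, sellers receive Ps = Pb + 30 for each unit, where Pb is the price buyers pay.
Supply in terms of Pb becomes Qs = -52 + 6(Pb + 30) = 128 + 6Pb. Setting this equal to demand: 409 - 1.5Pb = 128 + 6Pb, so Pb = 562/15.
Sellers receive Ps = 562/15 + 30 = 1012/15; Q' = 409 − 1.5·(562/15) = 352.8.
Buyers' price falls by P* − Pb = 922/15 − 562/15 = 24; sellers' price rises by Ps − P* = 1012/15 − 922/15 = 6.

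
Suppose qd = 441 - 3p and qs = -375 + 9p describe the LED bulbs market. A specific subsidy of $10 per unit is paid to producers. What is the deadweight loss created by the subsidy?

Pre-subsidy: 441 - 3p = -375 + 9p gives p* = 68, q* = 237.
With the subsidy, sellers receive ps = pb + 10 for each unit, where pb is the price buyers pay.
Supply in terms of pb becomes qs = -375 + 9(pb + 10) = -285 + 9pb. Setting this equal to demand: 441 - 3pb = -285 + 9pb, so pb = 60.5.
Sellers receive ps = 60.5 + 10 = 70.5; q' = 441 − 3·60.5 = 259.5.
The subsidy expands output by 259.5 − 237 = 22.5 past the efficient level; on those units the gap between marginal cost and willingness to pay runs from 0 up to 10.
DWL = ½ × 10 × 22.5 = 112.5.

Deadweight loss = $112.5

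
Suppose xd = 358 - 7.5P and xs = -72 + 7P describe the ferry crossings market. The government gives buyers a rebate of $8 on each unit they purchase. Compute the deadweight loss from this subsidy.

Deadweight loss = 3360/29

Pre-subsidy: 358 - 7.5P = -72 + 7P gives P* = 860/29, x* = 3932/29.
With the rebate, buyers effectively pay Pb = Ps − 8, where Ps is the price sellers receive.
Demand in terms of Ps becomes xd = 358 − 7.5(Ps − 8) = 418 - 7.5Ps. Setting this equal to supply: 418 - 7.5Ps = -72 + 7Ps, so Ps = 980/29.
Buyers pay Pb = 980/29 − 8 = 748/29; x' = -72 + 7·(980/29) = 4772/29.
The subsidy expands output by 4772/29 − 3932/29 = 840/29 past the efficient level; on those units the gap between marginal cost and willingness to pay runs from 0 up to 8.
DWL = ½ × 8 × 840/29 = 3360/29.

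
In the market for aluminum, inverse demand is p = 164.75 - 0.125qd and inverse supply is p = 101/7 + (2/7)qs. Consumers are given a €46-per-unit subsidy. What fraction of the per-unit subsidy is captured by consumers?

Pre-subsidy: 164.75 - 0.125q = 101/7 + (2/7)q gives q* = 366 and p* = 119.
With the rebate, buyers effectively pay pb = ps − 46, where ps is the price sellers receive.
On the curves, pb = 164.75 - 0.125q and ps = 101/7 + (2/7)q; the wedge ps − pb = 46 gives 101/7 + (2/7)q − (164.75 - 0.125q) = 46, so q' = 478.
Then pb = 164.75 − 0.125·478 = 105 and ps = 101/7 + (2/7)·478 = 151.
Buyers' price falls by p* − pb = 119 − 105 = 14; sellers' price rises by ps − p* = 151 − 119 = 32.
So consumers capture 14/46 = 7/23 of each unit of subsidy.

Consumer share = 7/23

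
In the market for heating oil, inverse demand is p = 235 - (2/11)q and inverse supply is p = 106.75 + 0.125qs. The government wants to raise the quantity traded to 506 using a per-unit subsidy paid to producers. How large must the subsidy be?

At q = 506, from the demand curve buyers pay pb = 235 − (2/11)·506 = 143; from the supply curve sellers need ps = 106.75 + 0.125·506 = 170.
The subsidy must fill the gap: s = ps − pb = 170 − 143 = 27.

Required subsidy s = 27 per unit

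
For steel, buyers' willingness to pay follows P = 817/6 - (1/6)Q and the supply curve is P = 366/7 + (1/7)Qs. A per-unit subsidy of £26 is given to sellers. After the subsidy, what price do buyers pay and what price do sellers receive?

Buyers pay £77; sellers receive £103

Pre-subsidy: 817/6 - (1/6)Q = 366/7 + (1/7)Q gives Q* = 271 and P* = 91.
With the subsidy, sellers receive Ps = Pb + 26 for each unit, where Pb is the price buyers pay.
On the curves, Pb = 817/6 - (1/6)Q and Ps = 366/7 + (1/7)Q; the wedge Ps − Pb = 26 gives 366/7 + (1/7)Q − (817/6 - (1/6)Q) = 26, so Q' = 355.
Then Pb = 817/6 − (1/6)·355 = 77 and Ps = 366/7 + (1/7)·355 = 103.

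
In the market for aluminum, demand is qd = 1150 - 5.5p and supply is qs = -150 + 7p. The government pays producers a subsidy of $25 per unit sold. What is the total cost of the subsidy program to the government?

Pre-subsidy: 1150 - 5.5p = -150 + 7p gives p* = 104, q* = 578.
With the subsidy, sellers receive ps = pb + 25 for each unit, where pb is the price buyers pay.
Supply in terms of pb becomes qs = -150 + 7(pb + 25) = 25 + 7pb. Setting this equal to demand: 1150 - 5.5pb = 25 + 7pb, so pb = 90.
Sellers receive ps = 90 + 25 = 115; q' = 1150 − 5.5·90 = 655.
Government outlay = subsidy × quantity = 25 × 655 = 16375.

Government cost = $16375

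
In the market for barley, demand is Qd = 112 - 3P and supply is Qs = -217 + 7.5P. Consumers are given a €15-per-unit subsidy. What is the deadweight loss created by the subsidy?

Deadweight loss = 3375/14

Pre-subsidy: 112 - 3P = -217 + 7.5P gives P* = 94/3, Q* = 18.
With the rebate, buyers effectively pay Pb = Ps − 15, where Ps is the price sellers receive.
Demand in terms of Ps becomes Qd = 112 − 3(Ps − 15) = 157 - 3Ps. Setting this equal to supply: 157 - 3Ps = -217 + 7.5Ps, so Ps = 748/21.
Buyers pay Pb = 748/21 − 15 = 433/21; Q' = -217 + 7.5·(748/21) = 351/7.
The subsidy expands output by 351/7 − 18 = 225/7 past the efficient level; on those units the gap between marginal cost and willingness to pay runs from 0 up to 15.
DWL = ½ × 15 × 225/7 = 3375/14.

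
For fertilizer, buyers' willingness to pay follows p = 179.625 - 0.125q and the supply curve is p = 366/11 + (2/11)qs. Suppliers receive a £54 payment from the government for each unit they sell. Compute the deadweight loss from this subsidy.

Pre-subsidy: 179.625 - 0.125q = 366/11 + (2/11)q gives q* = 477 and p* = 120.
With the subsidy, sellers receive ps = pb + 54 for each unit, where pb is the price buyers pay.
On the curves, pb = 179.625 - 0.125q and ps = 366/11 + (2/11)q; the wedge ps − pb = 54 gives 366/11 + (2/11)q − (179.625 - 0.125q) = 54, so q' = 653.
Then pb = 179.625 − 0.125·653 = 98 and ps = 366/11 + (2/11)·653 = 152.
The subsidy expands output by 653 − 477 = 176 past the efficient level; on those units the gap between marginal cost and willingness to pay runs from 0 up to 54.
DWL = ½ × 54 × 176 = 4752.

Deadweight loss = £4752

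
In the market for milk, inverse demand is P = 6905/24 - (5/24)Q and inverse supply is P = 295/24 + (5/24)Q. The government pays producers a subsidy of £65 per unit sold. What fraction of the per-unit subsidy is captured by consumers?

Pre-subsidy: 6905/24 - (5/24)Q = 295/24 + (5/24)Q gives Q* = 661 and P* = 150.
With the subsidy, sellers receive Ps = Pb + 65 for each unit, where Pb is the price buyers pay.
On the curves, Pb = 6905/24 - (5/24)Q and Ps = 295/24 + (5/24)Q; the wedge Ps − Pb = 65 gives 295/24 + (5/24)Q − (6905/24 - (5/24)Q) = 65, so Q' = 817.
Then Pb = 6905/24 − (5/24)·817 = 117.5 and Ps = 295/24 + (5/24)·817 = 182.5.
Buyers' price falls by P* − Pb = 150 − 117.5 = 32.5; sellers' price rises by Ps − P* = 182.5 − 150 = 32.5.
So consumers capture 32.5/65 = 0.5 of each unit of subsidy.

Consumer share = 0.5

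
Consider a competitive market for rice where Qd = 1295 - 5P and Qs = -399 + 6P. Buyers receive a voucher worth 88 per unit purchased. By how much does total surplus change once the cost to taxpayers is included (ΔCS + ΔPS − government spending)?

Net change in total surplus = -10560

Pre-subsidy: 1295 - 5P = -399 + 6P gives P* = 154, Q* = 525.
With the rebate, buyers effectively pay Pb = Ps − 88, where Ps is the price sellers receive.
Demand in terms of Ps becomes Qd = 1295 − 5(Ps − 88) = 1735 - 5Ps. Setting this equal to supply: 1735 - 5Ps = -399 + 6Ps, so Ps = 194.
Buyers pay Pb = 194 − 88 = 106; Q' = -399 + 6·194 = 765.
ΔCS = ½(525 + 765)(154 − 106) = 30960; ΔPS = ½(525 + 765)(194 − 154) = 25800.
Government spending = 88 × 765 = 67320.
Net change = 30960 + 25800 − 67320 = -10560. The loss equals the DWL triangle ½·88·240.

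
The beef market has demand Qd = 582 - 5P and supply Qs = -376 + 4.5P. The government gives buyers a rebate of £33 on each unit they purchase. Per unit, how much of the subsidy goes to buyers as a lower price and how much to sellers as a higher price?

Buyers gain 297/19 per unit; sellers gain 330/19 per unit

Pre-subsidy: 582 - 5P = -376 + 4.5P gives P* = 1916/19, Q* = 1478/19.
With the rebate, buyers effectively pay Pb = Ps − 33, where Ps is the price sellers receive.
Demand in terms of Ps becomes Qd = 582 − 5(Ps − 33) = 747 - 5Ps. Setting this equal to supply: 747 - 5Ps = -376 + 4.5Ps, so Ps = 2246/19.
Buyers pay Pb = 2246/19 − 33 = 1619/19; Q' = -376 + 4.5·(2246/19) = 2963/19.
Buyers' price falls by P* − Pb = 1916/19 − 1619/19 = 297/19; sellers' price rises by Ps − P* = 2246/19 − 1916/19 = 330/19.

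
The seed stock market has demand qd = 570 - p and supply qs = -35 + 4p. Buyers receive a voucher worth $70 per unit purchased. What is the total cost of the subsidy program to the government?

Government cost = $35350

Pre-subsidy: 570 - p = -35 + 4p gives p* = 121, q* = 449.
With the rebate, buyers effectively pay pb = ps − 70, where ps is the price sellers receive.
Demand in terms of ps becomes qd = 570 − 1(ps − 70) = 640 - ps. Setting this equal to supply: 640 - ps = -35 + 4ps, so ps = 135.
Buyers pay pb = 135 − 70 = 65; q' = -35 + 4·135 = 505.
Government outlay = subsidy × quantity = 70 × 505 = 35350.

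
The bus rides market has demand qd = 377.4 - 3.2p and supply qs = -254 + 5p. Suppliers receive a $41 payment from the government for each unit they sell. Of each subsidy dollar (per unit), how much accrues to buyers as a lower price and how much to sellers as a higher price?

Pre-subsidy: 377.4 - 3.2p = -254 + 5p gives p* = 77, q* = 131.
With the subsidy, sellers receive ps = pb + 41 for each unit, where pb is the price buyers pay.
Supply in terms of pb becomes qs = -254 + 5(pb + 41) = -49 + 5pb. Setting this equal to demand: 377.4 - 3.2pb = -49 + 5pb, so pb = 52.
Sellers receive ps = 52 + 41 = 93; q' = 377.4 − 3.2·52 = 211.
Buyers' price falls by p* − pb = 77 − 52 = 25; sellers' price rises by ps − p* = 93 − 77 = 16.

Buyers gain $25 per unit; sellers gain $16 per unit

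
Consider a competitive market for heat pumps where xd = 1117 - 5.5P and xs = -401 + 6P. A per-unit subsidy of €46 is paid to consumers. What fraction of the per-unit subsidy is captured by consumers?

Consumer share = 12/23

Pre-subsidy: 1117 - 5.5P = -401 + 6P gives P* = 132, x* = 391.
With the rebate, buyers effectively pay Pb = Ps − 46, where Ps is the price sellers receive.
Demand in terms of Ps becomes xd = 1117 − 5.5(Ps − 46) = 1370 - 5.5Ps. Setting this equal to supply: 1370 - 5.5Ps = -401 + 6Ps, so Ps = 154.
Buyers pay Pb = 154 − 46 = 108; x' = -401 + 6·154 = 523.
Buyers' price falls by P* − Pb = 132 − 108 = 24; sellers' price rises by Ps − P* = 154 − 132 = 22.
So consumers capture 24/46 = 12/23 of each unit of subsidy.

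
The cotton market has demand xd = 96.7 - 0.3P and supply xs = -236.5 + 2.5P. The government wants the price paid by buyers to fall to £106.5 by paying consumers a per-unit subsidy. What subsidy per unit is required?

At a buyer price of 106.5, quantity demanded is 96.7 − 0.3·106.5 = 64.75.
Sellers supply 64.75 only when they receive Ps with -236.5 + 2.5·Ps = 64.75, i.e. Ps = 120.5.
s = Ps − Pb = 120.5 − 106.5 = 14.

Required subsidy s = £14 per unit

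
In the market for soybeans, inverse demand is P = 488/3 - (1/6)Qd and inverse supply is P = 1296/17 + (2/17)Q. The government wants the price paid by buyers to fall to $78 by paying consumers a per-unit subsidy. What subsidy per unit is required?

At a buyer price of 78, quantity demanded is 976 − 6·78 = 508.
Sellers supply 508 only when they receive Ps = 1296/17 + (2/17)·508 = 136.
s = Ps − Pb = 136 − 78 = 58.

Required subsidy s = $58 per unit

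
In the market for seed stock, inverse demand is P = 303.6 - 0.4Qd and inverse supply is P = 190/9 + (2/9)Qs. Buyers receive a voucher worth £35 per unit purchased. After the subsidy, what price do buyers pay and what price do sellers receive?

Buyers pay £99.5; sellers receive £134.5

Pre-subsidy: 303.6 - 0.4Q = 190/9 + (2/9)Q gives Q* = 454 and P* = 122.
With the rebate, buyers effectively pay Pb = Ps − 35, where Ps is the price sellers receive.
On the curves, Pb = 303.6 - 0.4Q and Ps = 190/9 + (2/9)Q; the wedge Ps − Pb = 35 gives 190/9 + (2/9)Q − (303.6 - 0.4Q) = 35, so Q' = 510.25.
Then Pb = 303.6 − 0.4·510.25 = 99.5 and Ps = 190/9 + (2/9)·510.25 = 134.5.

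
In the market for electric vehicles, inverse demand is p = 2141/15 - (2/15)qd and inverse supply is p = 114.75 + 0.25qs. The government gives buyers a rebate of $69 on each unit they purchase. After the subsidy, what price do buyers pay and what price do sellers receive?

Buyers pay $109; sellers receive $178

Pre-subsidy: 2141/15 - (2/15)q = 114.75 + 0.25q gives q* = 73 and p* = 133.
With the rebate, buyers effectively pay pb = ps − 69, where ps is the price sellers receive.
On the curves, pb = 2141/15 - (2/15)q and ps = 114.75 + 0.25q; the wedge ps − pb = 69 gives 114.75 + 0.25q − (2141/15 - (2/15)q) = 69, so q' = 253.
Then pb = 2141/15 − (2/15)·253 = 109 and ps = 114.75 + 0.25·253 = 178.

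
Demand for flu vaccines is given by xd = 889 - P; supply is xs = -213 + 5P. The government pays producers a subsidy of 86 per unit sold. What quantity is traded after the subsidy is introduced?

Pre-subsidy: 889 - P = -213 + 5P gives P* = 551/3, x* = 2116/3.
With the subsidy, sellers receive Ps = Pb + 86 for each unit, where Pb is the price buyers pay.
Supply in terms of Pb becomes xs = -213 + 5(Pb + 86) = 217 + 5Pb. Setting this equal to demand: 889 - Pb = 217 + 5Pb, so Pb = 112.
Sellers receive Ps = 112 + 86 = 198; x' = 889 − 1·112 = 777.

x' = 777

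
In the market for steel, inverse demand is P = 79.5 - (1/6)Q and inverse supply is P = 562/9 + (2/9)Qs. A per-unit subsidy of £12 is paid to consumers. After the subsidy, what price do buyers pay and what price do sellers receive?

Buyers pay 1408/21; sellers receive 1660/21

Pre-subsidy: 79.5 - (1/6)Q = 562/9 + (2/9)Q gives Q* = 307/7 and P* = 1516/21.
With the rebate, buyers effectively pay Pb = Ps − 12, where Ps is the price sellers receive.
On the curves, Pb = 79.5 - (1/6)Q and Ps = 562/9 + (2/9)Q; the wedge Ps − Pb = 12 gives 562/9 + (2/9)Q − (79.5 - (1/6)Q) = 12, so Q' = 523/7.
Then Pb = 79.5 − (1/6)·(523/7) = 1408/21 and Ps = 562/9 + (2/9)·(523/7) = 1660/21.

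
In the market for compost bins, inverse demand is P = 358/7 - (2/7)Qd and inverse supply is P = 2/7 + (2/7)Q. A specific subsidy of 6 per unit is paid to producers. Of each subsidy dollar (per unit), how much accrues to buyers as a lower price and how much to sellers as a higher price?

Pre-subsidy: 358/7 - (2/7)Q = 2/7 + (2/7)Q gives Q* = 89 and P* = 180/7.
With the subsidy, sellers receive Ps = Pb + 6 for each unit, where Pb is the price buyers pay.
On the curves, Pb = 358/7 - (2/7)Q and Ps = 2/7 + (2/7)Q; the wedge Ps − Pb = 6 gives 2/7 + (2/7)Q − (358/7 - (2/7)Q) = 6, so Q' = 99.5.
Then Pb = 358/7 − (2/7)·99.5 = 159/7 and Ps = 2/7 + (2/7)·99.5 = 201/7.
Buyers' price falls by P* − Pb = 180/7 − 159/7 = 3; sellers' price rises by Ps − P* = 201/7 − 180/7 = 3.

Buyers gain 3 per unit; sellers gain 3 per unit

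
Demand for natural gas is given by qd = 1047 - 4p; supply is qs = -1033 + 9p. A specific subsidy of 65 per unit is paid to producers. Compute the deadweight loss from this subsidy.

Deadweight loss = 5850

Pre-subsidy: 1047 - 4p = -1033 + 9p gives p* = 160, q* = 407.
With the subsidy, sellers receive ps = pb + 65 for each unit, where pb is the price buyers pay.
Supply in terms of pb becomes qs = -1033 + 9(pb + 65) = -448 + 9pb. Setting this equal to demand: 1047 - 4pb = -448 + 9pb, so pb = 115.
Sellers receive ps = 115 + 65 = 180; q' = 1047 − 4·115 = 587.
The subsidy expands output by 587 − 407 = 180 past the efficient level; on those units the gap between marginal cost and willingness to pay runs from 0 up to 65.
DWL = ½ × 65 × 180 = 5850.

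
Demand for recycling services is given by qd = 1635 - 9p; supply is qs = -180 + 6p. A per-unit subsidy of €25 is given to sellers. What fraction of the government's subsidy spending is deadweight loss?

DWL / government spending = 15/212

Pre-subsidy: 1635 - 9p = -180 + 6p gives p* = 121, q* = 546.
With the subsidy, sellers receive ps = pb + 25 for each unit, where pb is the price buyers pay.
Supply in terms of pb becomes qs = -180 + 6(pb + 25) = -30 + 6pb. Setting this equal to demand: 1635 - 9pb = -30 + 6pb, so pb = 111.
Sellers receive ps = 111 + 25 = 136; q' = 1635 − 9·111 = 636.
ΔCS = ½(546 + 636)(121 − 111) = 5910; ΔPS = ½(546 + 636)(136 − 121) = 8865.
Government spending = 25 × 636 = 15900.
DWL = ½ × 25 × (636 − 546) = 1125; fraction = 1125 / 15900 = 15/212.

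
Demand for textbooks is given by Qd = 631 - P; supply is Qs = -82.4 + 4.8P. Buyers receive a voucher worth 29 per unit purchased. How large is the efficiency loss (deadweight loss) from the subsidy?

Pre-subsidy: 631 - P = -82.4 + 4.8P gives P* = 123, Q* = 508.
With the rebate, buyers effectively pay Pb = Ps − 29, where Ps is the price sellers receive.
Demand in terms of Ps becomes Qd = 631 − 1(Ps − 29) = 660 - Ps. Setting this equal to supply: 660 - Ps = -82.4 + 4.8Ps, so Ps = 128.
Buyers pay Pb = 128 − 29 = 99; Q' = -82.4 + 4.8·128 = 532.
The subsidy expands output by 532 − 508 = 24 past the efficient level; on those units the gap between marginal cost and willingness to pay runs from 0 up to 29.
DWL = ½ × 29 × 24 = 348.

Deadweight loss = 348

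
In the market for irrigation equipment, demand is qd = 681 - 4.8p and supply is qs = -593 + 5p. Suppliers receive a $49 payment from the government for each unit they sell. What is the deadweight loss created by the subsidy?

Pre-subsidy: 681 - 4.8p = -593 + 5p gives p* = 130, q* = 57.
With the subsidy, sellers receive ps = pb + 49 for each unit, where pb is the price buyers pay.
Supply in terms of pb becomes qs = -593 + 5(pb + 49) = -348 + 5pb. Setting this equal to demand: 681 - 4.8pb = -348 + 5pb, so pb = 105.
Sellers receive ps = 105 + 49 = 154; q' = 681 − 4.8·105 = 177.
The subsidy expands output by 177 − 57 = 120 past the efficient level; on those units the gap between marginal cost and willingness to pay runs from 0 up to 49.
DWL = ½ × 49 × 120 = 2940.

Deadweight loss = $2940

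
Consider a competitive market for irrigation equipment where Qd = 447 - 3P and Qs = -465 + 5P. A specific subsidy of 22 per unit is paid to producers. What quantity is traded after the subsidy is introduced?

Pre-subsidy: 447 - 3P = -465 + 5P gives P* = 114, Q* = 105.
With the subsidy, sellers receive Ps = Pb + 22 for each unit, where Pb is the price buyers pay.
Supply in terms of Pb becomes Qs = -465 + 5(Pb + 22) = -355 + 5Pb. Setting this equal to demand: 447 - 3Pb = -355 + 5Pb, so Pb = 100.25.
Sellers receive Ps = 100.25 + 22 = 122.25; Q' = 447 − 3·100.25 = 146.25.

Q' = 146.25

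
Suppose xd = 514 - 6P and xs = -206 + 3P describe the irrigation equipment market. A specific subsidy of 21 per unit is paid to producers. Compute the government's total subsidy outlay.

Pre-subsidy: 514 - 6P = -206 + 3P gives P* = 80, x* = 34.
With the subsidy, sellers receive Ps = Pb + 21 for each unit, where Pb is the price buyers pay.
Supply in terms of Pb becomes xs = -206 + 3(Pb + 21) = -143 + 3Pb. Setting this equal to demand: 514 - 6Pb = -143 + 3Pb, so Pb = 73.
Sellers receive Ps = 73 + 21 = 94; x' = 514 − 6·73 = 76.
Government outlay = subsidy × quantity = 21 × 76 = 1596.

Government cost = 1596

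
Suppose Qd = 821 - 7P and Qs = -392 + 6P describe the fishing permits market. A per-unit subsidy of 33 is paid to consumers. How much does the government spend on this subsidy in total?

Government cost = 117744/13

Pre-subsidy: 821 - 7P = -392 + 6P gives P* = 1213/13, Q* = 2182/13.
With the rebate, buyers effectively pay Pb = Ps − 33, where Ps is the price sellers receive.
Demand in terms of Ps becomes Qd = 821 − 7(Ps − 33) = 1052 - 7Ps. Setting this equal to supply: 1052 - 7Ps = -392 + 6Ps, so Ps = 1444/13.
Buyers pay Pb = 1444/13 − 33 = 1015/13; Q' = -392 + 6·(1444/13) = 3568/13.
Government outlay = subsidy × quantity = 33 × 3568/13 = 117744/13.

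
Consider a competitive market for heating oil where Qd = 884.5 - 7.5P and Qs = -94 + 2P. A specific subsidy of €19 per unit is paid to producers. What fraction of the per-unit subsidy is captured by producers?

Producer share = 15/19

Pre-subsidy: 884.5 - 7.5P = -94 + 2P gives P* = 103, Q* = 112.
With the subsidy, sellers receive Ps = Pb + 19 for each unit, where Pb is the price buyers pay.
Supply in terms of Pb becomes Qs = -94 + 2(Pb + 19) = -56 + 2Pb. Setting this equal to demand: 884.5 - 7.5Pb = -56 + 2Pb, so Pb = 99.
Sellers receive Ps = 99 + 19 = 118; Q' = 884.5 − 7.5·99 = 142.
Buyers' price falls by P* − Pb = 103 − 99 = 4; sellers' price rises by Ps − P* = 118 − 103 = 15.
So producers capture 15/19 = 15/19 of each unit of subsidy.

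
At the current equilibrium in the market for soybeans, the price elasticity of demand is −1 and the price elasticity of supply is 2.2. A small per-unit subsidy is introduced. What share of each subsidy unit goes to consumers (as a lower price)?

Consumer share = 0.6875

For a small subsidy around the equilibrium, the benefit split depends on the relative slopes, which at a point are proportional to the elasticities.
Buyer share = εs/(εs + |εd|) = 2.2/(2.2 + 1) = 0.6875; seller share = |εd|/(εs + |εd|) = 0.3125.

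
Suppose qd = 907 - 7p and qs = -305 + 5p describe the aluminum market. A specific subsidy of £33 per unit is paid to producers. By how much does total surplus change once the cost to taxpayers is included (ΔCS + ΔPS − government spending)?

Net change in total surplus = -£1588.125

Pre-subsidy: 907 - 7p = -305 + 5p gives p* = 101, q* = 200.
With the subsidy, sellers receive ps = pb + 33 for each unit, where pb is the price buyers pay.
Supply in terms of pb becomes qs = -305 + 5(pb + 33) = -140 + 5pb. Setting this equal to demand: 907 - 7pb = -140 + 5pb, so pb = 87.25.
Sellers receive ps = 87.25 + 33 = 120.25; q' = 907 − 7·87.25 = 296.25.
ΔCS = ½(200 + 296.25)(101 − 87.25) = 3411.71875; ΔPS = ½(200 + 296.25)(120.25 − 101) = 4776.40625.
Government spending = 33 × 296.25 = 9776.25.
Net change = 3411.71875 + 4776.40625 − 9776.25 = -1588.125. The loss equals the DWL triangle ½·33·96.25.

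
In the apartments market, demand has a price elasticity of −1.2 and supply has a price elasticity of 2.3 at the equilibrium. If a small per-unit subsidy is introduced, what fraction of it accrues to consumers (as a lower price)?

Consumer share = 23/35

For a small subsidy around the equilibrium, the benefit split depends on the relative slopes, which at a point are proportional to the elasticities.
Buyer share = εs/(εs + |εd|) = 2.3/(2.3 + 1.2) = 23/35; seller share = |εd|/(εs + |εd|) = 12/35.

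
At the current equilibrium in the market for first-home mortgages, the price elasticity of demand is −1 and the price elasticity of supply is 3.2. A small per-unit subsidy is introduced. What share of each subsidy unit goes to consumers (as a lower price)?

Consumer share = 16/21

For a small subsidy around the equilibrium, the benefit split depends on the relative slopes, which at a point are proportional to the elasticities.
Buyer share = εs/(εs + |εd|) = 3.2/(3.2 + 1) = 16/21; seller share = |εd|/(εs + |εd|) = 5/21.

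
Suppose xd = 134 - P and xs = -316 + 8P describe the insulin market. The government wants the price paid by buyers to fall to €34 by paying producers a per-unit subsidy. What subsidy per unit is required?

Required subsidy s = €18 per unit

At a buyer price of 34, quantity demanded is 134 − 1·34 = 100.
Sellers supply 100 only when they receive Ps with -316 + 8·Ps = 100, i.e. Ps = 52.
s = Ps − Pb = 52 − 34 = 18.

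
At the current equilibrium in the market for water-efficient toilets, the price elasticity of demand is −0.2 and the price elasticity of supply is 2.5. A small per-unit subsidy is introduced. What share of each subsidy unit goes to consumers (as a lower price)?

For a small subsidy around the equilibrium, the benefit split depends on the relative slopes, which at a point are proportional to the elasticities.
Buyer share = εs/(εs + |εd|) = 2.5/(2.5 + 0.2) = 25/27; seller share = |εd|/(εs + |εd|) = 2/27.

Consumer share = 25/27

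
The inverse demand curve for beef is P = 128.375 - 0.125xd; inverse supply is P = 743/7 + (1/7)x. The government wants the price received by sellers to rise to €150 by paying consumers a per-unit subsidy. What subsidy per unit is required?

At a seller price of 150, quantity supplied is -743 + 7·150 = 307.
Buyers absorb 307 only when they pay Pb = 128.375 − 0.125·307 = 90.
s = Ps − Pb = 150 − 90 = 60.

Required subsidy s = €60 per unit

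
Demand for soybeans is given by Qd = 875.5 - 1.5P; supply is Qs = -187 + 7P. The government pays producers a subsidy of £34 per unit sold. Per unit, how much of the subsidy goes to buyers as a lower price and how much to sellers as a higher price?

Pre-subsidy: 875.5 - 1.5P = -187 + 7P gives P* = 125, Q* = 688.
With the subsidy, sellers receive Ps = Pb + 34 for each unit, where Pb is the price buyers pay.
Supply in terms of Pb becomes Qs = -187 + 7(Pb + 34) = 51 + 7Pb. Setting this equal to demand: 875.5 - 1.5Pb = 51 + 7Pb, so Pb = 97.
Sellers receive Ps = 97 + 34 = 131; Q' = 875.5 − 1.5·97 = 730.
Buyers' price falls by P* − Pb = 125 − 97 = 28; sellers' price rises by Ps − P* = 131 − 125 = 6.

Buyers gain £28 per unit; sellers gain £6 per unit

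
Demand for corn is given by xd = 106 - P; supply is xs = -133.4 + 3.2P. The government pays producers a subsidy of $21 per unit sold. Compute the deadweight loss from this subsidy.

Pre-subsidy: 106 - P = -133.4 + 3.2P gives P* = 57, x* = 49.
With the subsidy, sellers receive Ps = Pb + 21 for each unit, where Pb is the price buyers pay.
Supply in terms of Pb becomes xs = -133.4 + 3.2(Pb + 21) = -66.2 + 3.2Pb. Setting this equal to demand: 106 - Pb = -66.2 + 3.2Pb, so Pb = 41.
Sellers receive Ps = 41 + 21 = 62; x' = 106 − 1·41 = 65.
The subsidy expands output by 65 − 49 = 16 past the efficient level; on those units the gap between marginal cost and willingness to pay runs from 0 up to 21.
DWL = ½ × 21 × 16 = 168.

Deadweight loss = $168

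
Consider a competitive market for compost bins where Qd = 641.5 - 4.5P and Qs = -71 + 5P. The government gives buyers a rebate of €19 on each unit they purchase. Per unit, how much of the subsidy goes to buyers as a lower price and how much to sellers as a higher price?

Pre-subsidy: 641.5 - 4.5P = -71 + 5P gives P* = 75, Q* = 304.
With the rebate, buyers effectively pay Pb = Ps − 19, where Ps is the price sellers receive.
Demand in terms of Ps becomes Qd = 641.5 − 4.5(Ps − 19) = 727 - 4.5Ps. Setting this equal to supply: 727 - 4.5Ps = -71 + 5Ps, so Ps = 84.
Buyers pay Pb = 84 − 19 = 65; Q' = -71 + 5·84 = 349.
Buyers' price falls by P* − Pb = 75 − 65 = 10; sellers' price rises by Ps − P* = 84 − 75 = 9.

Buyers gain €10 per unit; sellers gain €9 per unit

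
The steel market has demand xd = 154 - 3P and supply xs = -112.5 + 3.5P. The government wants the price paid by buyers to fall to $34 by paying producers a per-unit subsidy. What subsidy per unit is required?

Required subsidy s = $13 per unit

At a buyer price of 34, quantity demanded is 154 − 3·34 = 52.
Sellers supply 52 only when they receive Ps with -112.5 + 3.5·Ps = 52, i.e. Ps = 47.
s = Ps − Pb = 47 − 34 = 13.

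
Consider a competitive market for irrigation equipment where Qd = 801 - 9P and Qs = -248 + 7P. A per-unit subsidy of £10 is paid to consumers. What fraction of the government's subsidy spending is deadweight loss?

DWL / government spending = 7/89

Pre-subsidy: 801 - 9P = -248 + 7P gives P* = 65.5625, Q* = 210.9375.
With the rebate, buyers effectively pay Pb = Ps − 10, where Ps is the price sellers receive.
Demand in terms of Ps becomes Qd = 801 − 9(Ps − 10) = 891 - 9Ps. Setting this equal to supply: 891 - 9Ps = -248 + 7Ps, so Ps = 71.1875.
Buyers pay Pb = 71.1875 − 10 = 61.1875; Q' = -248 + 7·71.1875 = 250.3125.
ΔCS = ½(210.9375 + 250.3125)(65.5625 − 61.1875) = 1008.984375; ΔPS = ½(210.9375 + 250.3125)(71.1875 − 65.5625) = 1297.265625.
Government spending = 10 × 250.3125 = 2503.125.
DWL = ½ × 10 × (250.3125 − 210.9375) = 196.875; fraction = 196.875 / 2503.125 = 7/89.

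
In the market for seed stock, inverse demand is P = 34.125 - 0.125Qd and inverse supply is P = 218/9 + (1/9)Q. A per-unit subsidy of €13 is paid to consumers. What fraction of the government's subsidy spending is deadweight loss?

Pre-subsidy: 34.125 - 0.125Q = 218/9 + (1/9)Q gives Q* = 713/17 and P* = 491/17.
With the rebate, buyers effectively pay Pb = Ps − 13, where Ps is the price sellers receive.
On the curves, Pb = 34.125 - 0.125Q and Ps = 218/9 + (1/9)Q; the wedge Ps − Pb = 13 gives 218/9 + (1/9)Q − (34.125 - 0.125Q) = 13, so Q' = 97.
Then Pb = 34.125 − 0.125·97 = 22 and Ps = 218/9 + (1/9)·97 = 35.
ΔCS = ½(713/17 + 97)(491/17 − 22) = 138177/289; ΔPS = ½(713/17 + 97)(35 − 491/17) = 122824/289.
Government spending = 13 × 97 = 1261.
DWL = ½ × 13 × (97 − 713/17) = 6084/17; fraction = (6084/17) / 1261 = 468/1649.

DWL / government spending = 468/1649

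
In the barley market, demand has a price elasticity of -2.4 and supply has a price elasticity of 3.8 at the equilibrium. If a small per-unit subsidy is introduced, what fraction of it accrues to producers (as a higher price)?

Producer share = 12/31

For a small subsidy around the equilibrium, the benefit split depends on the relative slopes, which at a point are proportional to the elasticities.
Buyer share = εs/(εs + |εd|) = 3.8/(3.8 + 2.4) = 19/31; seller share = |εd|/(εs + |εd|) = 12/31.
So producers capture 12/31 of the subsidy.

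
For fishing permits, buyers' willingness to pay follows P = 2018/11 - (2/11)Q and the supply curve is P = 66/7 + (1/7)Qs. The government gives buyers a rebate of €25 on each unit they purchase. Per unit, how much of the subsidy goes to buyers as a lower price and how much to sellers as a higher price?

Pre-subsidy: 2018/11 - (2/11)Q = 66/7 + (1/7)Q gives Q* = 536 and P* = 86.
With the rebate, buyers effectively pay Pb = Ps − 25, where Ps is the price sellers receive.
On the curves, Pb = 2018/11 - (2/11)Q and Ps = 66/7 + (1/7)Q; the wedge Ps − Pb = 25 gives 66/7 + (1/7)Q − (2018/11 - (2/11)Q) = 25, so Q' = 613.
Then Pb = 2018/11 − (2/11)·613 = 72 and Ps = 66/7 + (1/7)·613 = 97.
Buyers' price falls by P* − Pb = 86 − 72 = 14; sellers' price rises by Ps − P* = 97 − 86 = 11.

Buyers gain €14 per unit; sellers gain €11 per unit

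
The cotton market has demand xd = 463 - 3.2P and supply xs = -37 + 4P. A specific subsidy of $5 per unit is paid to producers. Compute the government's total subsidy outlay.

Government cost = 3745/3

Pre-subsidy: 463 - 3.2P = -37 + 4P gives P* = 625/9, x* = 2167/9.
With the subsidy, sellers receive Ps = Pb + 5 for each unit, where Pb is the price buyers pay.
Supply in terms of Pb becomes xs = -37 + 4(Pb + 5) = -17 + 4Pb. Setting this equal to demand: 463 - 3.2Pb = -17 + 4Pb, so Pb = 200/3.
Sellers receive Ps = 200/3 + 5 = 215/3; x' = 463 − 3.2·(200/3) = 749/3.
Government outlay = subsidy × quantity = 5 × 749/3 = 3745/3.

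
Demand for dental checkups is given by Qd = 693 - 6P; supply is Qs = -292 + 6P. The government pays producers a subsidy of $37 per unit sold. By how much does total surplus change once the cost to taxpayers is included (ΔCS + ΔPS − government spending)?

Net change in total surplus = -$2053.5

Pre-subsidy: 693 - 6P = -292 + 6P gives P* = 985/12, Q* = 200.5.
With the subsidy, sellers receive Ps = Pb + 37 for each unit, where Pb is the price buyers pay.
Supply in terms of Pb becomes Qs = -292 + 6(Pb + 37) = -70 + 6Pb. Setting this equal to demand: 693 - 6Pb = -70 + 6Pb, so Pb = 763/12.
Sellers receive Ps = 763/12 + 37 = 1207/12; Q' = 693 − 6·(763/12) = 311.5.
ΔCS = ½(200.5 + 311.5)(985/12 − 763/12) = 4736; ΔPS = ½(200.5 + 311.5)(1207/12 − 985/12) = 4736.
Government spending = 37 × 311.5 = 11525.5.
Net change = 4736 + 4736 − 11525.5 = -2053.5. The loss equals the DWL triangle ½·37·111.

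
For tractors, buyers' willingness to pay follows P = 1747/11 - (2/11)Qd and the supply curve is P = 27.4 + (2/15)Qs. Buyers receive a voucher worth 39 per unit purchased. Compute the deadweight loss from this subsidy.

Pre-subsidy: 1747/11 - (2/11)Q = 27.4 + (2/15)Q gives Q* = 417 and P* = 83.
With the rebate, buyers effectively pay Pb = Ps − 39, where Ps is the price sellers receive.
On the curves, Pb = 1747/11 - (2/11)Q and Ps = 27.4 + (2/15)Q; the wedge Ps − Pb = 39 gives 27.4 + (2/15)Q − (1747/11 - (2/11)Q) = 39, so Q' = 540.75.
Then Pb = 1747/11 − (2/11)·540.75 = 60.5 and Ps = 27.4 + (2/15)·540.75 = 99.5.
The subsidy expands output by 540.75 − 417 = 123.75 past the efficient level; on those units the gap between marginal cost and willingness to pay runs from 0 up to 39.
DWL = ½ × 39 × 123.75 = 2413.125.

Deadweight loss = 2413.125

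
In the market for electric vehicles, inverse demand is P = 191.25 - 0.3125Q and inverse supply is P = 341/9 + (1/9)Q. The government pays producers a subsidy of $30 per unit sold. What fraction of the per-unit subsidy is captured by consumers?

Consumer share = 45/61

Pre-subsidy: 191.25 - 0.3125Q = 341/9 + (1/9)Q gives Q* = 22084/61 and P* = 4765/61.
With the subsidy, sellers receive Ps = Pb + 30 for each unit, where Pb is the price buyers pay.
On the curves, Pb = 191.25 - 0.3125Q and Ps = 341/9 + (1/9)Q; the wedge Ps − Pb = 30 gives 341/9 + (1/9)Q − (191.25 - 0.3125Q) = 30, so Q' = 26404/61.
Then Pb = 191.25 − 0.3125·(26404/61) = 3415/61 and Ps = 341/9 + (1/9)·(26404/61) = 5245/61.
Buyers' price falls by P* − Pb = 4765/61 − 3415/61 = 1350/61; sellers' price rises by Ps − P* = 5245/61 − 4765/61 = 480/61.
So consumers capture (1350/61)/30 = 45/61 of each unit of subsidy.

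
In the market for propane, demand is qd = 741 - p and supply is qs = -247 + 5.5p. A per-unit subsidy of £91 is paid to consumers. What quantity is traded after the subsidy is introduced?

Pre-subsidy: 741 - p = -247 + 5.5p gives p* = 152, q* = 589.
With the rebate, buyers effectively pay pb = ps − 91, where ps is the price sellers receive.
Demand in terms of ps becomes qd = 741 − 1(ps − 91) = 832 - ps. Setting this equal to supply: 832 - ps = -247 + 5.5ps, so ps = 166.
Buyers pay pb = 166 − 91 = 75; q' = -247 + 5.5·166 = 666.

q' = 666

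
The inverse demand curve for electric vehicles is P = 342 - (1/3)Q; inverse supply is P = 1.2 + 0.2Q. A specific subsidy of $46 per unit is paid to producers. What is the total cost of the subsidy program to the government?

Pre-subsidy: 342 - (1/3)Q = 1.2 + 0.2Q gives Q* = 639 and P* = 129.
With the subsidy, sellers receive Ps = Pb + 46 for each unit, where Pb is the price buyers pay.
On the curves, Pb = 342 - (1/3)Q and Ps = 1.2 + 0.2Q; the wedge Ps − Pb = 46 gives 1.2 + 0.2Q − (342 - (1/3)Q) = 46, so Q' = 725.25.
Then Pb = 342 − (1/3)·725.25 = 100.25 and Ps = 1.2 + 0.2·725.25 = 146.25.
Government outlay = subsidy × quantity = 46 × 725.25 = 33361.5.

Government cost = $33361.5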